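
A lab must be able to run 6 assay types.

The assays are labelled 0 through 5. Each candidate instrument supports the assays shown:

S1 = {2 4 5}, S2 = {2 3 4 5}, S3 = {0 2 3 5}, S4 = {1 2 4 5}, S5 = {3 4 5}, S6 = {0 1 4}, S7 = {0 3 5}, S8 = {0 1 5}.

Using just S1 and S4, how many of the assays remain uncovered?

2

Union of S1, S4 = {1, 2, 4, 5}.
Not covered: 0, 3 — 2 assays.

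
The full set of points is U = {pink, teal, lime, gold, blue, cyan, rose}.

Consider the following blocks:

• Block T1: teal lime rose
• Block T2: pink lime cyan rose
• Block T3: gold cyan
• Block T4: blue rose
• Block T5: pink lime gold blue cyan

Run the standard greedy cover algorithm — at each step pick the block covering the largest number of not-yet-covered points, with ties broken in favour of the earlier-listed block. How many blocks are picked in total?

Greedy: pick T5 (covers 5 new) → pick T1 (covers 2 new). Total picks: 2.

2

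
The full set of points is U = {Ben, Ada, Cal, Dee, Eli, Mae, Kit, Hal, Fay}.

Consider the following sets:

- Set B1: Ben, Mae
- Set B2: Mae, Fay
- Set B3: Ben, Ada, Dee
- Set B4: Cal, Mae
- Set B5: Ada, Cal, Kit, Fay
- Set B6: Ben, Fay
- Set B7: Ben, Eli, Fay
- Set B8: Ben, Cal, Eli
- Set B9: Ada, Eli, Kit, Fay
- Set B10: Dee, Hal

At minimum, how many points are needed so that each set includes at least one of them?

Take H = {Ben, Dee, Mae, Fay}. Each listed set contains at least one of these, so H is a hitting set of size 4.
No choice of 3 points meets every set, so 4 is the minimum.

4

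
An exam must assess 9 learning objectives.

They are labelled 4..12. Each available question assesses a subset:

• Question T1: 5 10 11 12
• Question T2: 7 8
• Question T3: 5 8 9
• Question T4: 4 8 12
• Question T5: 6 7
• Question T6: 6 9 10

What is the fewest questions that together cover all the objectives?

Take {T1, T2, T4, T6}. Their union is {4, 5, 6, 7, 8, 9, 10, 11, 12}, which is all 9 objectives.
Only T1 contains 11, so T1 is forced; the remaining 5 objectives need at least 3 more questions (each remaining question adds at most 2) — so at least 4 questions are needed, and 4 is optimal.

4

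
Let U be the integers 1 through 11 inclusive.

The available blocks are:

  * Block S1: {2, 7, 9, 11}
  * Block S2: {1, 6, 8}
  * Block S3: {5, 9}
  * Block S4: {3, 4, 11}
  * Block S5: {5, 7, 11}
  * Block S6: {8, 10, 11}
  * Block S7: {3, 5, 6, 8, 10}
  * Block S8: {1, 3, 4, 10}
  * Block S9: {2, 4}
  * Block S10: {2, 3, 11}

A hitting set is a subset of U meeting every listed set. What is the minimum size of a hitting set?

H = {4, 8, 9, 11} meets every block (each contains at least one member of H), and |H| = 4.
No choice of 3 items meets every block, so 4 is the minimum.

4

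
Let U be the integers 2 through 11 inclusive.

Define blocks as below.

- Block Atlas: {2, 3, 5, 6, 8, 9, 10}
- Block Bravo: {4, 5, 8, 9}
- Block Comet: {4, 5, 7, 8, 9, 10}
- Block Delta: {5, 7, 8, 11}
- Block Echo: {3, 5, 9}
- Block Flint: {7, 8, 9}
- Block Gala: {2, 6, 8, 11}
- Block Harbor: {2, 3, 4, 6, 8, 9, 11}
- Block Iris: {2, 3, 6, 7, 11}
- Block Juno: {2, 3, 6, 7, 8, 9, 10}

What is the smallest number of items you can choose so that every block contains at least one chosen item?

2

The 2 items {3, 8} hit every block.
The blocks Echo, Gala are pairwise disjoint, so any hitting set needs a separate item for each — at least 2. Hence 2 is optimal.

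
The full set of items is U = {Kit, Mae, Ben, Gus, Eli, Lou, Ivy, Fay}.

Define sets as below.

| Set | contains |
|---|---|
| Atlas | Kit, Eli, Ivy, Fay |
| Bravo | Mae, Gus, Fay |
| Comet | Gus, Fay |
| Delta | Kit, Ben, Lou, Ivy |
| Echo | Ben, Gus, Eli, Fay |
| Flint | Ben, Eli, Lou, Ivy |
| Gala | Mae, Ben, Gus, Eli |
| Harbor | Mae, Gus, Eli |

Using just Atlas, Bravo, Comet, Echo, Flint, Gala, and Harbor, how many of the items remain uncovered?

0

Union of Atlas, Bravo, Comet, Echo, Flint, Gala, Harbor = {Kit, Mae, Ben, Gus, Eli, Lou, Ivy, Fay} — that's every item, so 0 are uncovered.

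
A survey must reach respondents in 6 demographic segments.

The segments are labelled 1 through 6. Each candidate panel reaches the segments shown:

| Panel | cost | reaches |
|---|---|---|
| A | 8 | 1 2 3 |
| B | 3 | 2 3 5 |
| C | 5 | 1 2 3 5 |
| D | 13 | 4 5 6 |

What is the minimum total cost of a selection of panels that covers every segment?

C, D together cover every segment (C ∪ D = {1, 2, 3, 4, 5, 6}); total cost 5 + 13 = 18.
The greedy pick B, C, D costs 21; no covering selection beats 18.

18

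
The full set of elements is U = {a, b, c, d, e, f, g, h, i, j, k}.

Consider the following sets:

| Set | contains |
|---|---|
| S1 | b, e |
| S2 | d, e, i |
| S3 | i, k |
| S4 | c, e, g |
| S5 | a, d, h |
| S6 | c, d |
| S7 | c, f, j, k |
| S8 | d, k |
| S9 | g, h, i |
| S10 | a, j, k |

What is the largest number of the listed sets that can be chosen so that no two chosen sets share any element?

S1, S6, S9, S10 are pairwise disjoint (S1={b,e}; S6={c,d}; S9={g,h,i}; S10={a,j,k}).
Every remaining set overlaps one of these, and no 5 of the listed sets are pairwise disjoint, so 4 is the maximum.

4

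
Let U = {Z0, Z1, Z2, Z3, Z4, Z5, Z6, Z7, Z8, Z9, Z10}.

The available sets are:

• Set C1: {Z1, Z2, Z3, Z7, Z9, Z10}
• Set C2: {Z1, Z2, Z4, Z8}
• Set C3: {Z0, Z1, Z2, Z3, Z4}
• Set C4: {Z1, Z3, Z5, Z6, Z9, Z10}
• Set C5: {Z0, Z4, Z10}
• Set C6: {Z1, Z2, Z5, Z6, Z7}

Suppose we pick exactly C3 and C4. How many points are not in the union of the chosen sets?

Union of C3, C4 = {Z0, Z1, Z2, Z3, Z4, Z5, Z6, Z9, Z10}.
Not covered: Z7, Z8 — 2 points.

2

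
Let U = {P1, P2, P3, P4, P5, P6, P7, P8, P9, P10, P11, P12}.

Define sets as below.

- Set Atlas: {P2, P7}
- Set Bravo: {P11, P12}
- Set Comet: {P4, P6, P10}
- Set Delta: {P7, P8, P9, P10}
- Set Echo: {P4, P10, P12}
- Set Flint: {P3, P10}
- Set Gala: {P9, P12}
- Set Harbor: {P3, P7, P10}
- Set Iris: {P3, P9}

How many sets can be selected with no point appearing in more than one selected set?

Atlas, Bravo, Comet, Iris are pairwise disjoint (Atlas={P2,P7}; Bravo={P11,P12}; Comet={P4,P6,P10}; Iris={P3,P9}).
Every remaining set overlaps one of these, and no 5 of the listed sets are pairwise disjoint, so 4 is the maximum.

4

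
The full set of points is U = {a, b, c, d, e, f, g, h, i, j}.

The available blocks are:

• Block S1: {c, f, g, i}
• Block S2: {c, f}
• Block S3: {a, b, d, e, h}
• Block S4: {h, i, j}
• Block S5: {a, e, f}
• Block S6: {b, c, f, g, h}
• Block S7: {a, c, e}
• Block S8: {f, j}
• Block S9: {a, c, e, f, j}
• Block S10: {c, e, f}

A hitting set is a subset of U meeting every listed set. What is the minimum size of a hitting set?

3

Take T = {a, f, i}. Each listed block contains at least one of these, so T is a hitting set of size 3.
No choice of 2 points meets every block, so 3 is the minimum.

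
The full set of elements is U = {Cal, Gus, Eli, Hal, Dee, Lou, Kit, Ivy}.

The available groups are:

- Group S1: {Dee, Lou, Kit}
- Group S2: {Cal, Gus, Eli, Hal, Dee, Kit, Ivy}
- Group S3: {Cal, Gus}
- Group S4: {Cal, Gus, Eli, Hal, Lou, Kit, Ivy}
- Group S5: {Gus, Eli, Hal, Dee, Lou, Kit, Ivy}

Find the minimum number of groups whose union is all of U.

S2 and S5 together: S2 ∪ S5 = {Cal, Gus, Eli, Hal, Dee, Lou, Kit, Ivy} — every element is covered.
No single group has all 8 elements (the largest, S2, has 7), so 2 is optimal.

2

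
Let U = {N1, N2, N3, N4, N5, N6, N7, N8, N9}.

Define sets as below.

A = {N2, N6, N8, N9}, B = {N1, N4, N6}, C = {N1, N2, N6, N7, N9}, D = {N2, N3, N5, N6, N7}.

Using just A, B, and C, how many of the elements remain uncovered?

Union of A, B, C = {N1, N2, N4, N6, N7, N8, N9}.
Not covered: N3, N5 — 2 elements.

2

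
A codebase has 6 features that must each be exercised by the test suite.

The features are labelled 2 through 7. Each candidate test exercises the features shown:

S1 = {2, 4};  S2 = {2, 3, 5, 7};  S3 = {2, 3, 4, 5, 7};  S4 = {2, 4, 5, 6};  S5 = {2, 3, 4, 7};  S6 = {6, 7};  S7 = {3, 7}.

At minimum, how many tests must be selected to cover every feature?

S3 and S4 together: S3 ∪ S4 = {2, 3, 4, 5, 6, 7} — every feature is covered.
No single test has all 6 features (the largest, S3, has 5), so 2 is optimal.

2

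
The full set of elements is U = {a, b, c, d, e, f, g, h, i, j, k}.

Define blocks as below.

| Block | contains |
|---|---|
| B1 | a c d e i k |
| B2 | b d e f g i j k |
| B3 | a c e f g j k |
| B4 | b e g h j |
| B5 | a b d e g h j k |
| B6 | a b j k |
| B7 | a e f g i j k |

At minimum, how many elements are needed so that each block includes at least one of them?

2

The 2 elements {a, j} hit every block.
No single element lies in every block, so at least 2 are needed and 2 is optimal.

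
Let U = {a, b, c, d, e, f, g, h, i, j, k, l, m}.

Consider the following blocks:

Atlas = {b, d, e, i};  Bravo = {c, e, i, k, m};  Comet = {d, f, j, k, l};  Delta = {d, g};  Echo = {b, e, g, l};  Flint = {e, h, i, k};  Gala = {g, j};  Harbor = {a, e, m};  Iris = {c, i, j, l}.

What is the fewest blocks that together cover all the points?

5

Take {Bravo, Comet, Echo, Flint, Harbor}. Their union is {a, b, c, d, e, f, g, h, i, j, k, l, m}, which is all 13 points.
No 4 of the 9 blocks cover everything (all 126 combinations miss at least one point), so 5 is optimal.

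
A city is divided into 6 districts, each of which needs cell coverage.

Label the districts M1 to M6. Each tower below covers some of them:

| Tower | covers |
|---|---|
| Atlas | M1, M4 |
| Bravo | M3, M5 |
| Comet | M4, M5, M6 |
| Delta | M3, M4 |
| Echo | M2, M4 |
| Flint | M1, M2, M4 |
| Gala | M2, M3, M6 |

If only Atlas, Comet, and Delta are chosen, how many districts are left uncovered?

1

Union of Atlas, Comet, Delta = {M1, M3, M4, M5, M6}.
Not covered: M2 — 1 district.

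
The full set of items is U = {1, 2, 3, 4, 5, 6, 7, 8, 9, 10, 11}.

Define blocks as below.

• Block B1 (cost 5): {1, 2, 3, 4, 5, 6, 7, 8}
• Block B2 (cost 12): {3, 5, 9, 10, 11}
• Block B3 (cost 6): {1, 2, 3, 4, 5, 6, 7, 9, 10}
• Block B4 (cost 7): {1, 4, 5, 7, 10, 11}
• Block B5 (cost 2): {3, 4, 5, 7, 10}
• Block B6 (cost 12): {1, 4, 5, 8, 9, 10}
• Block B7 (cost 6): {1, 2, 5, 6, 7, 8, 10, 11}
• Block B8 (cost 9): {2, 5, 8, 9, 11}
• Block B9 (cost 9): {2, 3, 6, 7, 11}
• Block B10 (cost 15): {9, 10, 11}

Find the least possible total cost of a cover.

B3, B7 together cover every item (B3 ∪ B7 = {1, 2, 3, 4, 5, 6, 7, 8, 9, 10, 11}); total cost 6 + 6 = 12.
The greedy pick B5, B7, B3 costs 14; no covering selection beats 12.

12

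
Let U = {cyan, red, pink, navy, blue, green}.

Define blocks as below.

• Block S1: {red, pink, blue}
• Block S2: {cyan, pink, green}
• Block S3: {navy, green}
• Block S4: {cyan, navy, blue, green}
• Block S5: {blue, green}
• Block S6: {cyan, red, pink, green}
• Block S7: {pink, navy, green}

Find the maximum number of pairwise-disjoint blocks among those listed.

2

S1, S3 are pairwise disjoint (S1={red,pink,blue}; S3={navy,green}).
Every remaining block overlaps one of these, and no 3 of the listed blocks are pairwise disjoint, so 2 is the maximum.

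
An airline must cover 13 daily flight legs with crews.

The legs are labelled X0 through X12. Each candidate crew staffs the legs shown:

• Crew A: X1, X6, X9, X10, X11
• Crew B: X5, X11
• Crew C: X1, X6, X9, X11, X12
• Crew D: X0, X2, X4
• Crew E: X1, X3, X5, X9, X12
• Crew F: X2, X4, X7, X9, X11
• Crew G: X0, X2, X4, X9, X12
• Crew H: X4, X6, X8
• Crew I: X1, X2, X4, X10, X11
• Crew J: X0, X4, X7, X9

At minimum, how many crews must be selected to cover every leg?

4

Take {E, H, I, J}. Their union is {X0, X1, X2, X3, X4, X5, X6, X7, X8, X9, X10, X11, X12}, which is all 13 legs.
No 3 of the 10 crews cover everything (all 120 combinations miss at least one leg), so 4 is optimal.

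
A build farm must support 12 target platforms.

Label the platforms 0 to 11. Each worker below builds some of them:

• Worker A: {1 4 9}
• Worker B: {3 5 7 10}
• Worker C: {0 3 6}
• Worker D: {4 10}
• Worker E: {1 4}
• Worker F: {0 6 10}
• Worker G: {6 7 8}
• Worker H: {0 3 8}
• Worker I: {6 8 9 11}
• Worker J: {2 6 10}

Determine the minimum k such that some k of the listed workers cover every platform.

Take {A, B, H, I, J}. Their union is {0, 1, 2, 3, 4, 5, 6, 7, 8, 9, 10, 11}, which is all 12 platforms.
No 4 of the 10 workers cover everything (all 210 combinations miss at least one platform), so 5 is optimal.

5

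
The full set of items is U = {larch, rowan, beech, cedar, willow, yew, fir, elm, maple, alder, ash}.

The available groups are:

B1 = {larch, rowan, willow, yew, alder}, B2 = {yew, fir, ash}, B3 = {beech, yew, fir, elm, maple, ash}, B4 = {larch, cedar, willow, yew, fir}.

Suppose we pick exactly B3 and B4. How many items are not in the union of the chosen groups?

Union of B3, B4 = {larch, beech, cedar, willow, yew, fir, elm, maple, ash}.
Not covered: rowan, alder — 2 items.

2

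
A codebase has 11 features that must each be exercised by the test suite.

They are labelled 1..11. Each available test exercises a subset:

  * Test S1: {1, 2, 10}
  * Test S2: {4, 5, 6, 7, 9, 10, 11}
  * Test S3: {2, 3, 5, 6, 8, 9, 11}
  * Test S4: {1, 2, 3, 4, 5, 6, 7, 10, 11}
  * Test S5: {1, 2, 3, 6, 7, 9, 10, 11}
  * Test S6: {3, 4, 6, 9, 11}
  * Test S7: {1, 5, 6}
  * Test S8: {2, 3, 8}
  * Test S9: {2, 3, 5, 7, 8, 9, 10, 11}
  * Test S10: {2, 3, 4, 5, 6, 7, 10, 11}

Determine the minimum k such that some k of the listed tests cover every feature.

Take {S3, S4}. Their union is {1, 2, 3, 4, 5, 6, 7, 8, 9, 10, 11}, which is all 11 features.
No single test has all 11 features (the largest, S4, has 9), so 2 is optimal.

2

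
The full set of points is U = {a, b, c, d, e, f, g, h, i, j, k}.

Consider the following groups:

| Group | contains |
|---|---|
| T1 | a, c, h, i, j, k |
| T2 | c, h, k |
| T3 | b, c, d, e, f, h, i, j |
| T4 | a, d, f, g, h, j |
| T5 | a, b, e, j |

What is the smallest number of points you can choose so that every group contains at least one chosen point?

The 2 points {j, k} hit every group.
The groups T2, T5 are pairwise disjoint, so any hitting set needs a separate point for each — at least 2. Hence 2 is optimal.

2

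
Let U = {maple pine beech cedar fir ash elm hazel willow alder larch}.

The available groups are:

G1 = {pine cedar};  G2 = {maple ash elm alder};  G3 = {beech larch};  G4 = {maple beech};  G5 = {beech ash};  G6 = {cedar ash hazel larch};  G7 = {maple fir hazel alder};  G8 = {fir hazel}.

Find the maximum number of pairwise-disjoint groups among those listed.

4

G1, G2, G3, G8 are pairwise disjoint (G1={pine,cedar}; G2={maple,ash,elm,alder}; G3={beech,larch}; G8={fir,hazel}).
Every remaining group overlaps one of these, and no 5 of the listed groups are pairwise disjoint, so 4 is the maximum.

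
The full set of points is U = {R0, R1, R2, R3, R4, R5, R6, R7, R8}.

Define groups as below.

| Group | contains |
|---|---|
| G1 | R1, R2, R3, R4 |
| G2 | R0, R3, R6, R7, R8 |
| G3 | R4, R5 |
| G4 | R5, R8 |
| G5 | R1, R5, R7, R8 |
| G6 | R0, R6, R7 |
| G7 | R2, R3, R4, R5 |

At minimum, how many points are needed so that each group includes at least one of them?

Take H = {R2, R5, R6}. Each listed group contains at least one of these, so H is a hitting set of size 3.
The groups G1, G4, G6 are pairwise disjoint, so any hitting set needs a separate point for each — at least 3. Hence 3 is optimal.

3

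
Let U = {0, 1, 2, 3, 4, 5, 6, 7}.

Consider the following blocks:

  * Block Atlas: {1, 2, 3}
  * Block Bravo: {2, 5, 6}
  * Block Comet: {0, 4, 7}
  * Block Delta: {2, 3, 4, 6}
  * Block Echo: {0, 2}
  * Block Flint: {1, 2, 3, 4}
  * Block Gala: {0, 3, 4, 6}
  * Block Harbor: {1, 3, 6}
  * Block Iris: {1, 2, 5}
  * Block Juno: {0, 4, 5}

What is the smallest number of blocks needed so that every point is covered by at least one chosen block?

Take {Comet, Harbor, Iris}. Their union is {0, 1, 2, 3, 4, 5, 6, 7}, which is all 8 points.
Only Comet contains 7, so Comet is forced; the remaining 5 points need at least 2 more blocks (each remaining block adds at most 3) — so at least 3 blocks are needed, and 3 is optimal.

3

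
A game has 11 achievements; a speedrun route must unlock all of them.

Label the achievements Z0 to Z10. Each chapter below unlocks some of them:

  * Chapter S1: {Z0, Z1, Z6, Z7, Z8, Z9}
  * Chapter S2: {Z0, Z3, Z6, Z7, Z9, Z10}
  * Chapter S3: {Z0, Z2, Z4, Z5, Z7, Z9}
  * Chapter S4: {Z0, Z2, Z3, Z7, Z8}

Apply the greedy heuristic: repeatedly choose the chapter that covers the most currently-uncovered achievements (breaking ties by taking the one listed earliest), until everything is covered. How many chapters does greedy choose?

Greedy: pick S1 (covers 6 new) → pick S3 (covers 3 new) → pick S2 (covers 2 new). Total picks: 3.

3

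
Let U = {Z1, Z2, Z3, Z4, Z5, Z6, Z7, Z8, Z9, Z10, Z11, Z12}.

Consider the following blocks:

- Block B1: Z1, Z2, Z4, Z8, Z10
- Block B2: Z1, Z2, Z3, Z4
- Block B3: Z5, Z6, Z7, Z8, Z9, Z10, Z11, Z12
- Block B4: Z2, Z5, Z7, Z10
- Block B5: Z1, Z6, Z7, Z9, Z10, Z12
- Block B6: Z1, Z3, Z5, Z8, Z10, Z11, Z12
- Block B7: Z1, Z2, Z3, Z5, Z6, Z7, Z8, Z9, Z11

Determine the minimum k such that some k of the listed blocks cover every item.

2

B2 and B3 together: B2 ∪ B3 = {Z1, Z2, Z3, Z4, Z5, Z6, Z7, Z8, Z9, Z10, Z11, Z12} — every item is covered.
No single block has all 12 items (the largest, B7, has 9), so 2 is optimal.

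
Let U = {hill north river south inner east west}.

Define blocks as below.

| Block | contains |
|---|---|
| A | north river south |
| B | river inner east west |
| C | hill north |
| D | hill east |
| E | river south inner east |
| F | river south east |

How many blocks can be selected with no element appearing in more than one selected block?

C, F are pairwise disjoint (C={hill,north}; F={river,south,east}).
Every remaining block overlaps one of these, and no 3 of the listed blocks are pairwise disjoint, so 2 is the maximum.

2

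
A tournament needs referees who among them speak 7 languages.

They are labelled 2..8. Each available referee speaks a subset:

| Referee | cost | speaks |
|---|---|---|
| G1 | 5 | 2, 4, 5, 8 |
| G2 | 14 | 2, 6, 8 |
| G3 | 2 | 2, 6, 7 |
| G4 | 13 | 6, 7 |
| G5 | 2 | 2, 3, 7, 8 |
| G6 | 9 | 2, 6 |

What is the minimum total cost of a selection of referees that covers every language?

G1, G3, G5 together cover every language (G1 ∪ G3 ∪ G5 = {2, 3, 4, 5, 6, 7, 8}); total cost 5 + 2 + 2 = 9.
No covering selection has total cost below 9.

9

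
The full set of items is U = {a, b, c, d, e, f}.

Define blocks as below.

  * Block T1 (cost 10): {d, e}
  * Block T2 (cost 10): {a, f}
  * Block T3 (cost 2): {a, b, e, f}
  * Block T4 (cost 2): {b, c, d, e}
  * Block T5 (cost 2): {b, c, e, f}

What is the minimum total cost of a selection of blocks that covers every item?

T3, T4 together cover every item (T3 ∪ T4 = {a, b, c, d, e, f}); total cost 2 + 2 = 4.
No covering selection has total cost below 4.

4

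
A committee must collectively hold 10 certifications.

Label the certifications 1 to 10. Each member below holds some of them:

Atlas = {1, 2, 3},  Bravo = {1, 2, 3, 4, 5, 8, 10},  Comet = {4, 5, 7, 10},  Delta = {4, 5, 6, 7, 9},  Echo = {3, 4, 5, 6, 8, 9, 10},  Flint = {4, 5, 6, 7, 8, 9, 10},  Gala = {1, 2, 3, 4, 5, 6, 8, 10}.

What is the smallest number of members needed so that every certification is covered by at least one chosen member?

Atlas and Flint together: Atlas ∪ Flint = {1, 2, 3, 4, 5, 6, 7, 8, 9, 10} — every certification is covered.
No single member has all 10 certifications (the largest, Gala, has 8), so 2 is optimal.

2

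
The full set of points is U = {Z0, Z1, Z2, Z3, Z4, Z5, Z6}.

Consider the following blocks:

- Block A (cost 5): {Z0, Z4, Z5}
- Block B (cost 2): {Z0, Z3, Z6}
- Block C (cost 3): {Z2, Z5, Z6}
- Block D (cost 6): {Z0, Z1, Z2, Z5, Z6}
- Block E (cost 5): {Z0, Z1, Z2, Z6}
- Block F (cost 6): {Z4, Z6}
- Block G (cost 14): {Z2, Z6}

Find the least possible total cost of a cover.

12

A, B, E together cover every point (A ∪ B ∪ E = {Z0, Z1, Z2, Z3, Z4, Z5, Z6}); total cost 5 + 2 + 5 = 12.
The greedy pick B, C, A, E costs 15; no covering selection beats 12.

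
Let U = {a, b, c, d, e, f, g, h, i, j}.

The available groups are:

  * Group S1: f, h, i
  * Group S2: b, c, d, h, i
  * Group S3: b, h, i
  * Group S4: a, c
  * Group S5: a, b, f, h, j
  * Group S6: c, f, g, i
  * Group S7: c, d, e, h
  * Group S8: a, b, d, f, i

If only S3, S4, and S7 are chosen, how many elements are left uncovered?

3

Union of S3, S4, S7 = {a, b, c, d, e, h, i}.
Not covered: f, g, j — 3 elements.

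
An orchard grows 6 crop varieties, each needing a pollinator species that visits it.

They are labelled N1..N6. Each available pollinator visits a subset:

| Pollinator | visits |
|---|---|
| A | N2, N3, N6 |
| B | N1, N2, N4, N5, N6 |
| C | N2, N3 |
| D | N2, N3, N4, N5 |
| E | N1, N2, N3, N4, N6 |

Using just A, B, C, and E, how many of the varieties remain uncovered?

Union of A, B, C, E = {N1, N2, N3, N4, N5, N6} — that's every variety, so 0 are uncovered.

0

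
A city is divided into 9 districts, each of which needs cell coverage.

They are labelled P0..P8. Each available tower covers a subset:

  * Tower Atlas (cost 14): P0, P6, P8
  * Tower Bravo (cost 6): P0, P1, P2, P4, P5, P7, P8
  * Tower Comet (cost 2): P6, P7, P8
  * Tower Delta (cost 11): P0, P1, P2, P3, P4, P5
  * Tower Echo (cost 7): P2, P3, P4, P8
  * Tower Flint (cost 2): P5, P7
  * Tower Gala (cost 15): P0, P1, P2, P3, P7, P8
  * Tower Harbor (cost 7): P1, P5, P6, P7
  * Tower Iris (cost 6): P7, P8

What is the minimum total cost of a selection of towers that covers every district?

13

Comet, Delta together cover every district (Comet ∪ Delta = {P0, P1, P2, P3, P4, P5, P6, P7, P8}); total cost 2 + 11 = 13.
The greedy pick Comet, Bravo, Echo costs 15; no covering selection beats 13.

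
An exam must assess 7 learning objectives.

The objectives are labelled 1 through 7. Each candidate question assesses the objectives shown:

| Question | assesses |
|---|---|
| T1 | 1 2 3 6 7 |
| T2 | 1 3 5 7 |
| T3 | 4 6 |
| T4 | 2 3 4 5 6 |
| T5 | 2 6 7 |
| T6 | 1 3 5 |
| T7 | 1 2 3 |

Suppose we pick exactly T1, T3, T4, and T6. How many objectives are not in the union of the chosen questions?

Union of T1, T3, T4, T6 = {1, 2, 3, 4, 5, 6, 7} — that's every objective, so 0 are uncovered.

0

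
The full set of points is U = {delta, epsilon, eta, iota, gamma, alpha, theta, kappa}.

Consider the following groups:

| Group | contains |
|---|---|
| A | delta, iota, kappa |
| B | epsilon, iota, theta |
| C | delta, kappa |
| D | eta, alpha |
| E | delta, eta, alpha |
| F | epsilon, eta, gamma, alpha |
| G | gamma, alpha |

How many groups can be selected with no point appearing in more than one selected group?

3

B, C, D are pairwise disjoint (B={epsilon,iota,theta}; C={delta,kappa}; D={eta,alpha}).
Every remaining group overlaps one of these, and no 4 of the listed groups are pairwise disjoint, so 3 is the maximum.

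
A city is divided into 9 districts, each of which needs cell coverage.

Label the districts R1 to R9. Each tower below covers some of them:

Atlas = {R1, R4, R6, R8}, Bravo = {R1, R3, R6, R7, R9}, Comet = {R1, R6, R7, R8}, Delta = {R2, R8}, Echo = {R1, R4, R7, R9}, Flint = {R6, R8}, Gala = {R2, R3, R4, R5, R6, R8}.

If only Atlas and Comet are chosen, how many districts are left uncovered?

Union of Atlas, Comet = {R1, R4, R6, R7, R8}.
Not covered: R2, R3, R5, R9 — 4 districts.

4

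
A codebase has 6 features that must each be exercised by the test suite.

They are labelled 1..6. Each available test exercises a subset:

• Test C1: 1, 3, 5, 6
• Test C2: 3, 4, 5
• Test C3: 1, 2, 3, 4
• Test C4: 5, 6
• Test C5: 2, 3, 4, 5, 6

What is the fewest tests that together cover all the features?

Take {C1, C5}. Their union is {1, 2, 3, 4, 5, 6}, which is all 6 features.
No single test has all 6 features (the largest, C5, has 5), so 2 is optimal.

2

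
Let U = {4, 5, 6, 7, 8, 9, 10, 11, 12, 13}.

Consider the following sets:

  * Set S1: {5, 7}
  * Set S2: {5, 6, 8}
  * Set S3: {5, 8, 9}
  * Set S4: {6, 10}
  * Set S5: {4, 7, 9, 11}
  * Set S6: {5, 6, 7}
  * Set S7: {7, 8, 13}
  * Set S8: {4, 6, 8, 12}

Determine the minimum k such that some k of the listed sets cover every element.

5

S2, S4, S5, S7, and S8 cover everything between them: the union {4, 5, 6, 7, 8, 9, 10, 11, 12, 13} is all of U.
No 4 of the 8 sets cover everything (all 70 combinations miss at least one element), so 5 is optimal.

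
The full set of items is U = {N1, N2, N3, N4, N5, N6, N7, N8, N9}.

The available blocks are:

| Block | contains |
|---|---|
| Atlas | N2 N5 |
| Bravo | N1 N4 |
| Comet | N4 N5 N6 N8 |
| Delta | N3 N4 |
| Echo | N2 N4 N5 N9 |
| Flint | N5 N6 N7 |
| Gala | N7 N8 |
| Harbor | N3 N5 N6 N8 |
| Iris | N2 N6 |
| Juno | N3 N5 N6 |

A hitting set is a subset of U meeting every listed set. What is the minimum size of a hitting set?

4

Take H = {N4, N5, N6, N7}. Each listed block contains at least one of these, so H is a hitting set of size 4.
No choice of 3 items meets every block, so 4 is the minimum.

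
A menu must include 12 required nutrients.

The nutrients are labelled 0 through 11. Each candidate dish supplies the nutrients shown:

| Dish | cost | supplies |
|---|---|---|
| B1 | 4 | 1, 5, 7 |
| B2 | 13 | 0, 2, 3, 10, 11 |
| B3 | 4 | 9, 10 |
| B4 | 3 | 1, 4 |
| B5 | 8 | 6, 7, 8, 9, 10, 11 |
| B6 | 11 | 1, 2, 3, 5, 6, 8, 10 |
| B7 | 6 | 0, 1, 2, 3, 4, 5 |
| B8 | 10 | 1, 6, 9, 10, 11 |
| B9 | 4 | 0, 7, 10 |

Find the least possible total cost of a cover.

B5, B7 together cover every nutrient (B5 ∪ B7 = {0, 1, 2, 3, 4, 5, 6, 7, 8, 9, 10, 11}); total cost 8 + 6 = 14.
No covering selection has total cost below 14.

14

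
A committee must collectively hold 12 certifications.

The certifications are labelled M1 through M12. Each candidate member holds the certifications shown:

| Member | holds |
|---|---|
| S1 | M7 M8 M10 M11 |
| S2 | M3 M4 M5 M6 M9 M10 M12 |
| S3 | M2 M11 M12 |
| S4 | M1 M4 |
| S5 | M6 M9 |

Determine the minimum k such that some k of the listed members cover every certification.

Take {S1, S2, S3, S4}. Their union is {M1, M2, M3, M4, M5, M6, M7, M8, M9, M10, M11, M12}, which is all 12 certifications.
No 3 of the 5 members cover everything (all 10 combinations miss at least one certification), so 4 is optimal.

4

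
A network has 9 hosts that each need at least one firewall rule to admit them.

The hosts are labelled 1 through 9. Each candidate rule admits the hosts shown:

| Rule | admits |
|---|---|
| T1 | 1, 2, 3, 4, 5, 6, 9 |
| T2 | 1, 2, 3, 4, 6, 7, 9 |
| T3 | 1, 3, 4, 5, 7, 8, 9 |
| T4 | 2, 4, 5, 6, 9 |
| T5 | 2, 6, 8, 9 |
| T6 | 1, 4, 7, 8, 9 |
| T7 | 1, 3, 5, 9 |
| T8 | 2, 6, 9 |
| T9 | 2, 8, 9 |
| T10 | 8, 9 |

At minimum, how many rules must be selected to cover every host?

Take {T3, T5}. Their union is {1, 2, 3, 4, 5, 6, 7, 8, 9}, which is all 9 hosts.
No single rule has all 9 hosts (the largest, T1, has 7), so 2 is optimal.

2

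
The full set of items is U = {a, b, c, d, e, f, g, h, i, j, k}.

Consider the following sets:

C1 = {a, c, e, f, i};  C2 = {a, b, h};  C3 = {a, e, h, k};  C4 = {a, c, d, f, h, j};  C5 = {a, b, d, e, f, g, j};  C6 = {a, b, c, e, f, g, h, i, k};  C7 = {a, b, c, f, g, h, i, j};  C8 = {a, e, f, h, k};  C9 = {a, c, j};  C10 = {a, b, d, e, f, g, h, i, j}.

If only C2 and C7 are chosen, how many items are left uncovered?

3

Union of C2, C7 = {a, b, c, f, g, h, i, j}.
Not covered: d, e, k — 3 items.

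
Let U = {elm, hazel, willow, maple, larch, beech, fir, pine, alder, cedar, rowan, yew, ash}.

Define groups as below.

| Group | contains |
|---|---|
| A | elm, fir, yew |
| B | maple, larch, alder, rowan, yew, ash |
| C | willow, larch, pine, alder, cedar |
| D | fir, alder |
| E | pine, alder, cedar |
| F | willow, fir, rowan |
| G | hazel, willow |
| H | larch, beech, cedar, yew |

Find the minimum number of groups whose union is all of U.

5

A, B, C, G, and H cover everything between them: the union {elm, hazel, willow, maple, larch, beech, fir, pine, alder, cedar, rowan, yew, ash} is all of U.
No 4 of the 8 groups cover everything (all 70 combinations miss at least one element), so 5 is optimal.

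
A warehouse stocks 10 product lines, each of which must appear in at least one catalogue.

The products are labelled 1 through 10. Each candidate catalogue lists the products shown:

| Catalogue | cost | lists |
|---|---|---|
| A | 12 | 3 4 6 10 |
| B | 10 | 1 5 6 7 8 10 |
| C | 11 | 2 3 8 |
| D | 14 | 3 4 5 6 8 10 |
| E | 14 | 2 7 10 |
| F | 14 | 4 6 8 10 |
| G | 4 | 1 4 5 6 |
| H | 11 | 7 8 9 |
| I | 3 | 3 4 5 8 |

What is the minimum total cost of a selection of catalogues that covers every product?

32

E, G, H, I together cover every product (E ∪ G ∪ H ∪ I = {1, 2, 3, 4, 5, 6, 7, 8, 9, 10}); total cost 14 + 4 + 11 + 3 = 32.
No covering selection has total cost below 32.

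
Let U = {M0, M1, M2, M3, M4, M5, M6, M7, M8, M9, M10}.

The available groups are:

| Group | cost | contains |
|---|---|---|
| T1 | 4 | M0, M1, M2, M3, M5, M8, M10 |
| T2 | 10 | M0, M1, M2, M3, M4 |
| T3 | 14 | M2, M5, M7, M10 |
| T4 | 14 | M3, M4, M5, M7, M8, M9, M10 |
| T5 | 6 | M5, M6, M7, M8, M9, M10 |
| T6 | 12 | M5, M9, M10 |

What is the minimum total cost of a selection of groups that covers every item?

16

T2, T5 together cover every item (T2 ∪ T5 = {M0, M1, M2, M3, M4, M5, M6, M7, M8, M9, M10}); total cost 10 + 6 = 16.
The greedy pick T1, T5, T2 costs 20; no covering selection beats 16.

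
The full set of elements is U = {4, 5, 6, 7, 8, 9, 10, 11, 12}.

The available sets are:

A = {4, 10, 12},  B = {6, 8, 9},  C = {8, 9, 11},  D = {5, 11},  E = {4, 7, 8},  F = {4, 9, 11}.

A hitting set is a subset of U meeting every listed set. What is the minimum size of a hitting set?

Take H = {4, 9, 11}. Each listed set contains at least one of these, so H is a hitting set of size 3.
The sets A, B, D are pairwise disjoint, so any hitting set needs a separate element for each — at least 3. Hence 3 is optimal.

3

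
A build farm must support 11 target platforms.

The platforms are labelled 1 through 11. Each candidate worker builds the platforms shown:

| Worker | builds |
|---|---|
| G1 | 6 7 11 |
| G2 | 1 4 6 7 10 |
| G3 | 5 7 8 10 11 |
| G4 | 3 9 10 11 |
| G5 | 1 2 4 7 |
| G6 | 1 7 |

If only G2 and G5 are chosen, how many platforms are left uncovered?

5

Union of G2, G5 = {1, 2, 4, 6, 7, 10}.
Not covered: 3, 5, 8, 9, 11 — 5 platforms.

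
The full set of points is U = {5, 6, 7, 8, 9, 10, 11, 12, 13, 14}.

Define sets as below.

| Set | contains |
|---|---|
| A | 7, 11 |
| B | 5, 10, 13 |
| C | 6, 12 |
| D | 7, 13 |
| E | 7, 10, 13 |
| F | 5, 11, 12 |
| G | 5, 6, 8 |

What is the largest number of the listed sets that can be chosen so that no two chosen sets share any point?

A, B, C are pairwise disjoint (A={7,11}; B={5,10,13}; C={6,12}).
Every remaining set overlaps one of these, and no 4 of the listed sets are pairwise disjoint, so 3 is the maximum.

3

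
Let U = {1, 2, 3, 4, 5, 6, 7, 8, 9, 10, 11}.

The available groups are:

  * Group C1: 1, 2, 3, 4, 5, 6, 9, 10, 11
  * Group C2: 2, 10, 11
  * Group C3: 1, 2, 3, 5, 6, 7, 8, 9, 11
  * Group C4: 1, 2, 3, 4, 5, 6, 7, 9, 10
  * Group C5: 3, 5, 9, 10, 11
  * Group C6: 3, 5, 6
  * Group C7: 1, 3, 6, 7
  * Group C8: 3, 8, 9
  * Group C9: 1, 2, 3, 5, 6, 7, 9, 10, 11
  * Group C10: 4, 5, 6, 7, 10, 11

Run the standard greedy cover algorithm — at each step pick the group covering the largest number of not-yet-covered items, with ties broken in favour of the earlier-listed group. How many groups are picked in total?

2

Greedy: pick C1 (covers 9 new) → pick C3 (covers 2 new). Total picks: 2.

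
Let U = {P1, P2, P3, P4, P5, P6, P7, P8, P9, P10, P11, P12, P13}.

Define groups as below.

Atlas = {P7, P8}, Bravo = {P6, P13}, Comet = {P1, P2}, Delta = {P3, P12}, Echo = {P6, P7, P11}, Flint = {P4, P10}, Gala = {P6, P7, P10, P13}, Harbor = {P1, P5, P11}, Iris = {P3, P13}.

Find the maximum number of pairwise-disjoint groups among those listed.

5

Atlas, Bravo, Delta, Flint, Harbor are pairwise disjoint (Atlas={P7,P8}; Bravo={P6,P13}; Delta={P3,P12}; Flint={P4,P10}; Harbor={P1,P5,P11}).
Every remaining group overlaps one of these, and no 6 of the listed groups are pairwise disjoint, so 5 is the maximum.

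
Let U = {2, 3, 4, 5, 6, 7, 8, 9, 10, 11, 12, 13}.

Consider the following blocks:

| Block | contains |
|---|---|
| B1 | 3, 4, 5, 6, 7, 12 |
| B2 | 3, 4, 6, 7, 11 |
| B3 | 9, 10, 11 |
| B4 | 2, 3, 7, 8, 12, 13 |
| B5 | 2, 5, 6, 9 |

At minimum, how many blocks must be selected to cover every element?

3

B1, B3, and B4 cover everything between them: the union {2, 3, 4, 5, 6, 7, 8, 9, 10, 11, 12, 13} is all of U.
Only B4 contains 8, so B4 is forced; the remaining 6 elements need at least 2 more blocks (each remaining block adds at most 3) — so at least 3 blocks are needed, and 3 is optimal.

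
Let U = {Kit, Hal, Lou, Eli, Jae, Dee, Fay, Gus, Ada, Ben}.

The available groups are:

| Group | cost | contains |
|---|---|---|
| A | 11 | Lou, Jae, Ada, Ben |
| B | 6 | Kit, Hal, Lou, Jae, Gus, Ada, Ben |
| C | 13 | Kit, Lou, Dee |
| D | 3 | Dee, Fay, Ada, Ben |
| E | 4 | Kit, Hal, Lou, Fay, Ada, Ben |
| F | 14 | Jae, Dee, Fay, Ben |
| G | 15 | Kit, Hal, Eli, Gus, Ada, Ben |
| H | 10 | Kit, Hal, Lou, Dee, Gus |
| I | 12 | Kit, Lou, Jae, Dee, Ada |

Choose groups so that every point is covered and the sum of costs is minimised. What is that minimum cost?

B, D, G together cover every point (B ∪ D ∪ G = {Kit, Hal, Lou, Eli, Jae, Dee, Fay, Gus, Ada, Ben}); total cost 6 + 3 + 15 = 24.
The greedy pick E, B, D, G costs 28; no covering selection beats 24.

24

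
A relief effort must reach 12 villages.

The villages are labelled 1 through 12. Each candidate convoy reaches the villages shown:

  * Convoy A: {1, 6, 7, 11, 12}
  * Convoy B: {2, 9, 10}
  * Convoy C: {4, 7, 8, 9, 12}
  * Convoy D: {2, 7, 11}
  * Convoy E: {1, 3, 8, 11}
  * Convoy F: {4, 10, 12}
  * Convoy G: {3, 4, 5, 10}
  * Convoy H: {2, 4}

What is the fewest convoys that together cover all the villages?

4

A and C and D and G together: A ∪ C ∪ D ∪ G = {1, 2, 3, 4, 5, 6, 7, 8, 9, 10, 11, 12} — every village is covered.
No 3 of the 8 convoys cover everything (all 56 combinations miss at least one village), so 4 is optimal.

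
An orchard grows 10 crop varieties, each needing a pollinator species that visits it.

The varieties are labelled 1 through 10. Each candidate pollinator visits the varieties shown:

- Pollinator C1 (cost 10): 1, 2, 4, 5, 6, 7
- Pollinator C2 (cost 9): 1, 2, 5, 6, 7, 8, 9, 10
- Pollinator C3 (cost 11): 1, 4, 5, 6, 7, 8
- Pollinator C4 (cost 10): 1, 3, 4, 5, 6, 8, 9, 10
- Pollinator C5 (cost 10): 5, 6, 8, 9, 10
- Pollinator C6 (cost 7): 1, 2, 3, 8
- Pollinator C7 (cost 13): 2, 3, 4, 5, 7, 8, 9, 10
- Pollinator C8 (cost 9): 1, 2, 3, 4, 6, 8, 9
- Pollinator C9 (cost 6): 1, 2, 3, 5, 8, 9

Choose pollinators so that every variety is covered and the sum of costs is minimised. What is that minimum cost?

18

C2, C8 together cover every variety (C2 ∪ C8 = {1, 2, 3, 4, 5, 6, 7, 8, 9, 10}); total cost 9 + 9 = 18.
The greedy pick C9, C2, C8 costs 24; no covering selection beats 18.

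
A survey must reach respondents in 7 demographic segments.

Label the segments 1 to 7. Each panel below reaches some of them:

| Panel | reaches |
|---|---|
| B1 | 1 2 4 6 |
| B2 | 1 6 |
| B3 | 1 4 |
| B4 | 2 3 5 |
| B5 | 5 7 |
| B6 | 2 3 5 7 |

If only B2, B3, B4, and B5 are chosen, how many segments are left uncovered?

0

Union of B2, B3, B4, B5 = {1, 2, 3, 4, 5, 6, 7} — that's every segment, so 0 are uncovered.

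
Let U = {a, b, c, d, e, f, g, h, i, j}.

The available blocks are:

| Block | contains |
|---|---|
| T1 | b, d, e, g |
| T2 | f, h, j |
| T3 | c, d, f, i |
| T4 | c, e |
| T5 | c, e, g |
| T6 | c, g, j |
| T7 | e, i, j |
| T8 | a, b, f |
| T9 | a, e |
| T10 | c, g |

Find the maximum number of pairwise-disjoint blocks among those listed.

T2, T9, T10 are pairwise disjoint (T2={f,h,j}; T9={a,e}; T10={c,g}).
Every remaining block overlaps one of these, and no 4 of the listed blocks are pairwise disjoint, so 3 is the maximum.

3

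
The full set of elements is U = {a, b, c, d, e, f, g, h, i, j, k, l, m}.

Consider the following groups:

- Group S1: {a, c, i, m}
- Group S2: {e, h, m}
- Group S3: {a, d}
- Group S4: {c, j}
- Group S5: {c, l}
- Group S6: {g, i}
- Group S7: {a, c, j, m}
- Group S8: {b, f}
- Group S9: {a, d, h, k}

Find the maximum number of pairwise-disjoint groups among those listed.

5

S2, S3, S5, S6, S8 are pairwise disjoint (S2={e,h,m}; S3={a,d}; S5={c,l}; S6={g,i}; S8={b,f}).
Every remaining group overlaps one of these, and no 6 of the listed groups are pairwise disjoint, so 5 is the maximum.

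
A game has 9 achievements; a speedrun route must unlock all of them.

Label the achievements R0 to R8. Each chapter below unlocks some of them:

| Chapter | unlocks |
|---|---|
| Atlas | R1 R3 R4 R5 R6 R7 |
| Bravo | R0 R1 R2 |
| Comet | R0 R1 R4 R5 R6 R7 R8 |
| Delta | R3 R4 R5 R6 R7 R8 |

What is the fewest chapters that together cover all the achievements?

2

Bravo and Delta together: Bravo ∪ Delta = {R0, R1, R2, R3, R4, R5, R6, R7, R8} — every achievement is covered.
No single chapter has all 9 achievements (the largest, Comet, has 7), so 2 is optimal.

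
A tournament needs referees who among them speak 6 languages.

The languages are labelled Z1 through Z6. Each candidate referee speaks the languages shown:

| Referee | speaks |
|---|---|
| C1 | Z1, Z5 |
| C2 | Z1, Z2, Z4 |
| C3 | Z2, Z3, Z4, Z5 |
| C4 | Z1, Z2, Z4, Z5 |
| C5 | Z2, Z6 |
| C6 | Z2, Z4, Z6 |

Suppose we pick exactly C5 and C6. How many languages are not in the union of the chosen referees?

Union of C5, C6 = {Z2, Z4, Z6}.
Not covered: Z1, Z3, Z5 — 3 languages.

3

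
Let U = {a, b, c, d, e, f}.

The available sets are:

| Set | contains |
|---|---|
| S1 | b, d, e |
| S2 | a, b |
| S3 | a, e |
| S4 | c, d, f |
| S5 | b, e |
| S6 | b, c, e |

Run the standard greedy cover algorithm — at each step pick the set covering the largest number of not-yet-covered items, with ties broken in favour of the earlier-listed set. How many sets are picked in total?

3

Greedy: pick S1 (covers 3 new) → pick S4 (covers 2 new) → pick S2 (covers 1 new). Total picks: 3.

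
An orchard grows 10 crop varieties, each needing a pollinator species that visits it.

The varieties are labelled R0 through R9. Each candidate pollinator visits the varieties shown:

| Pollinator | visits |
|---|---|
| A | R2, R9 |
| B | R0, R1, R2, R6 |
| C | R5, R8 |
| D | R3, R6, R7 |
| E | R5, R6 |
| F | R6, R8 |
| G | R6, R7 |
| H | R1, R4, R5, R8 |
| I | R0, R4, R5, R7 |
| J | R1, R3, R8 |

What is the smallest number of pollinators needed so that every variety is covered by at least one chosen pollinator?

4

Take {A, B, I, J}. Their union is {R0, R1, R2, R3, R4, R5, R6, R7, R8, R9}, which is all 10 varieties.
No 3 of the 10 pollinators cover everything (all 120 combinations miss at least one variety), so 4 is optimal.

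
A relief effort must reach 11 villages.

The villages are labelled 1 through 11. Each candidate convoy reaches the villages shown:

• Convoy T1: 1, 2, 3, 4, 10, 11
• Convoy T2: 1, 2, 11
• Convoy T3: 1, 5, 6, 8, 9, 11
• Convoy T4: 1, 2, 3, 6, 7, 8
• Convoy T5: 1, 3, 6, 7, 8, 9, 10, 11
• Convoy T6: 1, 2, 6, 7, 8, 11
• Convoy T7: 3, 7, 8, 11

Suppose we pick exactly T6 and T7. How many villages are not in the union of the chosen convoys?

Union of T6, T7 = {1, 2, 3, 6, 7, 8, 11}.
Not covered: 4, 5, 9, 10 — 4 villages.

4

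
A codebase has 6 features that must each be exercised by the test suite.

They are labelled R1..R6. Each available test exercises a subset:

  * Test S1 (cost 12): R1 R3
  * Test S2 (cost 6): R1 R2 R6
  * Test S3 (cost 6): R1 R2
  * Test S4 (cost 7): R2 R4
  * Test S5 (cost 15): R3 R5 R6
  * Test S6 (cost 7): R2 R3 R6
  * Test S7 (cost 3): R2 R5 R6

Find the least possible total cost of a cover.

22

S1, S4, S7 together cover every feature (S1 ∪ S4 ∪ S7 = {R1, R2, R3, R4, R5, R6}); total cost 12 + 7 + 3 = 22.
No covering selection has total cost below 22.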